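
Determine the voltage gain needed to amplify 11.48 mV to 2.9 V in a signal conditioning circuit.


Gain = Vout / Vin (converting to same units).
G = 2.9 V / 11.48 mV
G = 2900.0 mV / 11.48 mV
G = 252.61

252.61


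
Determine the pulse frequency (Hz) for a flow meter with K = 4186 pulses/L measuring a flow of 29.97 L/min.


Frequency = K * Q / 60 (converting L/min to L/s).
f = 4186 * 29.97 / 60
f = 125454.42 / 60
f = 2090.91 Hz

2090.91 Hz


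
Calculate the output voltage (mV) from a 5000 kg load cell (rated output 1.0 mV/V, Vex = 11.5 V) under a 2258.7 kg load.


Vout = rated_output * Vex * (load / capacity).
Vout = 1.0 * 11.5 * (2258.7 / 5000)
Vout = 1.0 * 11.5 * 0.45174
Vout = 5.195 mV

5.195 mV


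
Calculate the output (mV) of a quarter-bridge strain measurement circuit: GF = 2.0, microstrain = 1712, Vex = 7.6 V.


Quarter bridge output: Vout = (GF * epsilon * Vex) / 4.
Vout = (2.0 * 1712e-6 * 7.6) / 4
Vout = 0.0260224 / 4 V
Vout = 0.0065056 V = 6.5056 mV

6.5056 mV


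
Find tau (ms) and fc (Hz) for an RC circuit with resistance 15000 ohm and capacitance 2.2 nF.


Time constant: tau = R * C.
tau = 15000 * 2.20e-09 = 3.3e-05 s
tau = 0.033 ms
Cutoff frequency: fc = 1 / (2*pi*R*C).
fc = 1 / (2*pi*3.3e-05) = 4822.88 Hz

tau = 0.033 ms, fc = 4822.88 Hz


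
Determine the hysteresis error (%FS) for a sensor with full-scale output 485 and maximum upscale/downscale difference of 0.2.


Hysteresis = (max difference / full scale) * 100%.
H = (0.2 / 485) * 100
H = 0.041 %FS

0.041 %FS


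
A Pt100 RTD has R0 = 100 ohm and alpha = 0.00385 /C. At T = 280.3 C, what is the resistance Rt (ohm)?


The RTD equation: Rt = R0 * (1 + alpha * T).
Rt = 100 * (1 + 0.00385 * 280.3)
Rt = 100 * (1 + 1.079155)
Rt = 100 * 2.079155
Rt = 207.916 ohm

207.916 ohm


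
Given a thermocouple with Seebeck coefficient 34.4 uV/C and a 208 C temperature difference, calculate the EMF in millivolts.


The thermocouple output V = sensitivity * dT.
V = 34.4 uV/C * 208 C
V = 7155.2 uV
V = 7.155 mV

7.155 mV


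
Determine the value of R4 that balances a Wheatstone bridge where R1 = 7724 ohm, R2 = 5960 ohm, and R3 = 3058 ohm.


At balance: R1*R4 = R2*R3, so R4 = R2*R3/R1.
R4 = 5960 * 3058 / 7724
R4 = 18225680 / 7724
R4 = 2359.62 ohm

2359.62 ohm


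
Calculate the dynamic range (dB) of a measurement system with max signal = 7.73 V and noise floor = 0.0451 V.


Dynamic range = 20 * log10(Vmax / Vnoise).
DR = 20 * log10(7.73 / 0.0451)
DR = 20 * log10(171.4)
DR = 44.68 dB

44.68 dB


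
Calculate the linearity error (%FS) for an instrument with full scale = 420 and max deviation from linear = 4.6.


Linearity error = (max deviation / full scale) * 100%.
Linearity = (4.6 / 420) * 100
Linearity = 1.095 %FS

1.095 %FS


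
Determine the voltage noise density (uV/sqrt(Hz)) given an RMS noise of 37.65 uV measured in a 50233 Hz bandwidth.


Noise spectral density = Vrms / sqrt(BW).
NSD = 37.65 / sqrt(50233)
NSD = 37.65 / 224.1272
NSD = 0.168 uV/sqrt(Hz)

0.168 uV/sqrt(Hz)


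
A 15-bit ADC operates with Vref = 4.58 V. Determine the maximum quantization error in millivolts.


The maximum quantization error is +/- LSB/2.
LSB = Vref / 2^n = 4.58 / 32768 = 0.00013977 V
Max error = LSB / 2 = 0.00013977 / 2 = 6.989e-05 V
Max error = 0.0699 mV

0.0699 mV


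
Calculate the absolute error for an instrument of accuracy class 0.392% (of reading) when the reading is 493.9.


Absolute error = (accuracy% / 100) * reading.
Error = (0.392 / 100) * 493.9
Error = 0.00392 * 493.9
Error = 1.9361

1.9361


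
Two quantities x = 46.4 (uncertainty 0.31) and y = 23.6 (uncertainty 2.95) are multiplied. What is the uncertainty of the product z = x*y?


For a product z = x*y, the relative uncertainty is:
uz/z = sqrt((ux/x)^2 + (uy/y)^2)
Relative uncertainties: ux/x = 0.31/46.4 = 0.006681
uy/y = 2.95/23.6 = 0.125
z = 46.4 * 23.6 = 1095.0
uz = 1095.0 * sqrt(0.006681^2 + 0.125^2) = 137.075

137.075


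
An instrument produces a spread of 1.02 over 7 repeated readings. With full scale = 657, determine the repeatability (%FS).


Repeatability = (spread / full scale) * 100%.
R = (1.02 / 657) * 100
R = 0.155 %FS

0.155 %FS


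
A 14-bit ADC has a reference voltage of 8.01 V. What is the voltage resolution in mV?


The resolution (LSB) of an ADC is Vref / 2^n.
LSB = 8.01 / 2^14
LSB = 8.01 / 16384
LSB = 0.00048889 V = 0.4888916 mV

0.4888916 mV


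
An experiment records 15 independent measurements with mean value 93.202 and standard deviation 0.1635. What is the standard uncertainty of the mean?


The standard uncertainty for Type A evaluation is u = s / sqrt(n).
u = 0.1635 / sqrt(15)
u = 0.1635 / 3.873
u = 0.0422

0.0422


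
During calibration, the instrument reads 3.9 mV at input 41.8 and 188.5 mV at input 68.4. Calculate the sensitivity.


Sensitivity = (y2 - y1) / (x2 - x1).
S = (188.5 - 3.9) / (68.4 - 41.8)
S = 184.6 / 26.6
S = 6.9398 mV/unit

6.9398 mV/unit


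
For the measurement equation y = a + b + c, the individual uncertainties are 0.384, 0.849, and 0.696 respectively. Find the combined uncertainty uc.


For a sum of independent quantities, uc = sqrt(u1^2 + u2^2 + u3^2).
uc = sqrt(0.384^2 + 0.849^2 + 0.696^2)
uc = sqrt(0.147456 + 0.720801 + 0.484416)
uc = 1.163

1.163


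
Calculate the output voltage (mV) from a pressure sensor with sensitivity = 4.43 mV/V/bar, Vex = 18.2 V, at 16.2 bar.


Output = sensitivity * Vex * P.
Vout = 4.43 * 18.2 * 16.2
Vout = 80.626 * 16.2
Vout = 1306.14 mV

1306.14 mV


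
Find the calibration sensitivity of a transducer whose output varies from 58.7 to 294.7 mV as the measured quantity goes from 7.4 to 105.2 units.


Sensitivity = (y2 - y1) / (x2 - x1).
S = (294.7 - 58.7) / (105.2 - 7.4)
S = 236.0 / 97.8
S = 2.4131 mV/unit

2.4131 mV/unit


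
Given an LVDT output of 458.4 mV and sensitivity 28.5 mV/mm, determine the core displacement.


Displacement = Vout / sensitivity.
d = 458.4 / 28.5
d = 16.084 mm

16.084 mm


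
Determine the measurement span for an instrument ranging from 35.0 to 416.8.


Span = upper range - lower range.
Span = 416.8 - (35.0)
Span = 381.8

381.8


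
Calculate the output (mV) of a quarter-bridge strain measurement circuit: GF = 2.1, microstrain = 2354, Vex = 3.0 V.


Quarter bridge output: Vout = (GF * epsilon * Vex) / 4.
Vout = (2.1 * 2354e-6 * 3.0) / 4
Vout = 0.0148302 / 4 V
Vout = 0.00370755 V = 3.7076 mV

3.7076 mV


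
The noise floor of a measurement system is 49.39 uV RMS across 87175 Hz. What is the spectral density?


Noise spectral density = Vrms / sqrt(BW).
NSD = 49.39 / sqrt(87175)
NSD = 49.39 / 295.2541
NSD = 0.1673 uV/sqrt(Hz)

0.1673 uV/sqrt(Hz)


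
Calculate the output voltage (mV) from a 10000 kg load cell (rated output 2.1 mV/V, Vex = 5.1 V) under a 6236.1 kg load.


Vout = rated_output * Vex * (load / capacity).
Vout = 2.1 * 5.1 * (6236.1 / 10000)
Vout = 2.1 * 5.1 * 0.62361
Vout = 6.679 mV

6.679 mV


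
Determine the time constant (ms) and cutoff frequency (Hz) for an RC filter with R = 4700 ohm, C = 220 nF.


Time constant: tau = R * C.
tau = 4700 * 2.20e-07 = 0.001034 s
tau = 1.034 ms
Cutoff frequency: fc = 1 / (2*pi*R*C).
fc = 1 / (2*pi*0.001034) = 153.92 Hz

tau = 1.034 ms, fc = 153.92 Hz


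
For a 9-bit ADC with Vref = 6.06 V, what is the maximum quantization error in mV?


The maximum quantization error is +/- LSB/2.
LSB = Vref / 2^n = 6.06 / 512 = 0.01183594 V
Max error = LSB / 2 = 0.01183594 / 2 = 0.00591797 V
Max error = 5.918 mV

5.918 mV


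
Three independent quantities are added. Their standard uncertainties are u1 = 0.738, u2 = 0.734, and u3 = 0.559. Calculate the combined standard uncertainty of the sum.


For a sum of independent quantities, uc = sqrt(u1^2 + u2^2 + u3^2).
uc = sqrt(0.738^2 + 0.734^2 + 0.559^2)
uc = sqrt(0.544644 + 0.538756 + 0.312481)
uc = 1.1815

1.1815


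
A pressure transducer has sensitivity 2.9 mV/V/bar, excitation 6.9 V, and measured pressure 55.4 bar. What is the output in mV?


Output = sensitivity * Vex * P.
Vout = 2.9 * 6.9 * 55.4
Vout = 20.01 * 55.4
Vout = 1108.55 mV

1108.55 mV


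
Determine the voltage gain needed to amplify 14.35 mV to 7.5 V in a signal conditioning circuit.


Gain = Vout / Vin (converting to same units).
G = 7.5 V / 14.35 mV
G = 7500.0 mV / 14.35 mV
G = 522.65

522.65


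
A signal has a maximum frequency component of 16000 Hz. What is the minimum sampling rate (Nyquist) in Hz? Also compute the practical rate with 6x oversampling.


By Nyquist theorem, fs_min = 2 * fmax.
fs_min = 2 * 16000 = 32000 Hz
Practical rate = 6 * fs_min = 6 * 32000 = 192000 Hz

fs_min = 32000 Hz, fs_practical = 192000 Hz


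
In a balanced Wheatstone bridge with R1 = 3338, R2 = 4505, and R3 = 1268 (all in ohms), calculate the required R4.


At balance: R1*R4 = R2*R3, so R4 = R2*R3/R1.
R4 = 4505 * 1268 / 3338
R4 = 5712340 / 3338
R4 = 1711.31 ohm

1711.31 ohm


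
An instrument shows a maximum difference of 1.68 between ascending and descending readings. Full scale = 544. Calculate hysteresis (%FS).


Hysteresis = (max difference / full scale) * 100%.
H = (1.68 / 544) * 100
H = 0.309 %FS

0.309 %FS


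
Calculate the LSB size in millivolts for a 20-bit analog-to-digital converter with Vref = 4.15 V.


The resolution (LSB) of an ADC is Vref / 2^n.
LSB = 4.15 / 2^20
LSB = 4.15 / 1048576
LSB = 3.96e-06 V = 0.00395775 mV

0.00395775 mV


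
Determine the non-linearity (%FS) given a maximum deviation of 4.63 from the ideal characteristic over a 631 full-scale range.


Linearity error = (max deviation / full scale) * 100%.
Linearity = (4.63 / 631) * 100
Linearity = 0.734 %FS

0.734 %FS


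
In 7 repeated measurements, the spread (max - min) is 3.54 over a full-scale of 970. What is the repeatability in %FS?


Repeatability = (spread / full scale) * 100%.
R = (3.54 / 970) * 100
R = 0.365 %FS

0.365 %FS


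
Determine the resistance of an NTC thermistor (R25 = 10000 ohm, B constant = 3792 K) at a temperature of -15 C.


NTC thermistor equation: Rt = R25 * exp(B * (1/T - 1/T25)).
T in Kelvin: 258.15 K, T25 = 298.15 K
1/T - 1/T25 = 1/258.15 - 1/298.15 = 0.0005197
B * (1/T - 1/T25) = 3792 * 0.0005197 = 1.9707
Rt = 10000 * exp(1.9707) = 71757.3 ohm

71757.3 ohm


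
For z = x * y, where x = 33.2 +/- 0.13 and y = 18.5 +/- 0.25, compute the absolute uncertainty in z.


For a product z = x*y, the relative uncertainty is:
uz/z = sqrt((ux/x)^2 + (uy/y)^2)
Relative uncertainties: ux/x = 0.13/33.2 = 0.003916
uy/y = 0.25/18.5 = 0.013514
z = 33.2 * 18.5 = 614.2
uz = 614.2 * sqrt(0.003916^2 + 0.013514^2) = 8.641

8.641


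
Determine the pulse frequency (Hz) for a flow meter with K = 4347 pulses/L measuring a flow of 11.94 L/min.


Frequency = K * Q / 60 (converting L/min to L/s).
f = 4347 * 11.94 / 60
f = 51903.18 / 60
f = 865.05 Hz

865.05 Hz


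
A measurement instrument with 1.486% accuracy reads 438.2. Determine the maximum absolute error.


Absolute error = (accuracy% / 100) * reading.
Error = (1.486 / 100) * 438.2
Error = 0.01486 * 438.2
Error = 6.5117

6.5117


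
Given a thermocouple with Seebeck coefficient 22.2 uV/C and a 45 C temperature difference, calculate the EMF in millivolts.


The thermocouple output V = sensitivity * dT.
V = 22.2 uV/C * 45 C
V = 999.0 uV
V = 0.999 mV

0.999 mV


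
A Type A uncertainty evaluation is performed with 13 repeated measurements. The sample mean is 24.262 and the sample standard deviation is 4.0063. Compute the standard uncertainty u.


The standard uncertainty for Type A evaluation is u = s / sqrt(n).
u = 4.0063 / sqrt(13)
u = 4.0063 / 3.6056
u = 1.1111

1.1111


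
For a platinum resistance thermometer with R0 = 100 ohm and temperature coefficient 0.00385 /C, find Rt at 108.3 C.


The RTD equation: Rt = R0 * (1 + alpha * T).
Rt = 100 * (1 + 0.00385 * 108.3)
Rt = 100 * (1 + 0.416955)
Rt = 100 * 1.416955
Rt = 141.696 ohm

141.696 ohm


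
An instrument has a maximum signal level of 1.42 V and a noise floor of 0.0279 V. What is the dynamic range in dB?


Dynamic range = 20 * log10(Vmax / Vnoise).
DR = 20 * log10(1.42 / 0.0279)
DR = 20 * log10(50.9)
DR = 34.13 dB

34.13 dB


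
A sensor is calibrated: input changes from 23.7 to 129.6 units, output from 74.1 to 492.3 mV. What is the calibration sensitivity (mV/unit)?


Sensitivity = (y2 - y1) / (x2 - x1).
S = (492.3 - 74.1) / (129.6 - 23.7)
S = 418.2 / 105.9
S = 3.949 mV/unit

3.949 mV/unit


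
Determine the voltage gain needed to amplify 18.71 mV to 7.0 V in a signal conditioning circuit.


Gain = Vout / Vin (converting to same units).
G = 7.0 V / 18.71 mV
G = 7000.0 mV / 18.71 mV
G = 374.13

374.13


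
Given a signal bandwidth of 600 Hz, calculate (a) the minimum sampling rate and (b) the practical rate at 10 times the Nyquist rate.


By Nyquist theorem, fs_min = 2 * fmax.
fs_min = 2 * 600 = 1200 Hz
Practical rate = 10 * fs_min = 10 * 1200 = 12000 Hz

fs_min = 1200 Hz, fs_practical = 12000 Hz


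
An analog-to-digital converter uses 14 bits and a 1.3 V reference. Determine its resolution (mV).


The resolution (LSB) of an ADC is Vref / 2^n.
LSB = 1.3 / 2^14
LSB = 1.3 / 16384
LSB = 7.935e-05 V = 0.0793457 mV

0.0793457 mV


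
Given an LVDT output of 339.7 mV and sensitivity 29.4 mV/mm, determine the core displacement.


Displacement = Vout / sensitivity.
d = 339.7 / 29.4
d = 11.554 mm

11.554 mm


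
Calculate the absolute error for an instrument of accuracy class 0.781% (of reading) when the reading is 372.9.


Absolute error = (accuracy% / 100) * reading.
Error = (0.781 / 100) * 372.9
Error = 0.00781 * 372.9
Error = 2.9123

2.9123


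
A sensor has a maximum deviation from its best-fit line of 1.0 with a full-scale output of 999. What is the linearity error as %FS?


Linearity error = (max deviation / full scale) * 100%.
Linearity = (1.0 / 999) * 100
Linearity = 0.1 %FS

0.1 %FS


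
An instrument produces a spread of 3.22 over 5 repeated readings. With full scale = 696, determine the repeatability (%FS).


Repeatability = (spread / full scale) * 100%.
R = (3.22 / 696) * 100
R = 0.463 %FS

0.463 %FS


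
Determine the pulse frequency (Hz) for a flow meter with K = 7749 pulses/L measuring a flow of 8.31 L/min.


Frequency = K * Q / 60 (converting L/min to L/s).
f = 7749 * 8.31 / 60
f = 64394.19 / 60
f = 1073.24 Hz

1073.24 Hz


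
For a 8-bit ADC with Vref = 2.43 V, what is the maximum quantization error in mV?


The maximum quantization error is +/- LSB/2.
LSB = Vref / 2^n = 2.43 / 256 = 0.00949219 V
Max error = LSB / 2 = 0.00949219 / 2 = 0.00474609 V
Max error = 4.7461 mV

4.7461 mV


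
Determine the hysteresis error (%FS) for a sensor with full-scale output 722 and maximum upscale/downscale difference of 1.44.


Hysteresis = (max difference / full scale) * 100%.
H = (1.44 / 722) * 100
H = 0.199 %FS

0.199 %FS


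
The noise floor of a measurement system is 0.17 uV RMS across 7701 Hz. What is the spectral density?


Noise spectral density = Vrms / sqrt(BW).
NSD = 0.17 / sqrt(7701)
NSD = 0.17 / 87.7553
NSD = 0.0019 uV/sqrt(Hz)

0.0019 uV/sqrt(Hz)


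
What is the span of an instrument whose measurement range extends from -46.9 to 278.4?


Span = upper range - lower range.
Span = 278.4 - (-46.9)
Span = 325.3

325.3


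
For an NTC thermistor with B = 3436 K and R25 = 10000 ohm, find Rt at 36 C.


NTC thermistor equation: Rt = R25 * exp(B * (1/T - 1/T25)).
T in Kelvin: 309.15 K, T25 = 298.15 K
1/T - 1/T25 = 1/309.15 - 1/298.15 = -0.00011934
B * (1/T - 1/T25) = 3436 * -0.00011934 = -0.4101
Rt = 10000 * exp(-0.4101) = 6636.1 ohm

6636.1 ohm


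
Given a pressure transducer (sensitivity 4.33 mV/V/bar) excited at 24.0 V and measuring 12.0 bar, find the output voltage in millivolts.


Output = sensitivity * Vex * P.
Vout = 4.33 * 24.0 * 12.0
Vout = 103.92 * 12.0
Vout = 1247.04 mV

1247.04 mV


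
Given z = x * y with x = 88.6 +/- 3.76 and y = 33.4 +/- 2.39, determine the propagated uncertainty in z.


For a product z = x*y, the relative uncertainty is:
uz/z = sqrt((ux/x)^2 + (uy/y)^2)
Relative uncertainties: ux/x = 3.76/88.6 = 0.042438
uy/y = 2.39/33.4 = 0.071557
z = 88.6 * 33.4 = 2959.2
uz = 2959.2 * sqrt(0.042438^2 + 0.071557^2) = 246.193

246.193


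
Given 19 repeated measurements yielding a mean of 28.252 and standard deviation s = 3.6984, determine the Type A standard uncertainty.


The standard uncertainty for Type A evaluation is u = s / sqrt(n).
u = 3.6984 / sqrt(19)
u = 3.6984 / 4.3589
u = 0.8485

0.8485


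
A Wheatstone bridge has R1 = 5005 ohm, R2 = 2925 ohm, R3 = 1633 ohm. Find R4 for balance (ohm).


At balance: R1*R4 = R2*R3, so R4 = R2*R3/R1.
R4 = 2925 * 1633 / 5005
R4 = 4776525 / 5005
R4 = 954.35 ohm

954.35 ohm


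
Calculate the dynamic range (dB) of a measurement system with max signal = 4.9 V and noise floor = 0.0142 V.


Dynamic range = 20 * log10(Vmax / Vnoise).
DR = 20 * log10(4.9 / 0.0142)
DR = 20 * log10(345.07)
DR = 50.76 dB

50.76 dB


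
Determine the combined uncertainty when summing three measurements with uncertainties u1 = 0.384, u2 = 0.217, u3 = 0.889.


For a sum of independent quantities, uc = sqrt(u1^2 + u2^2 + u3^2).
uc = sqrt(0.384^2 + 0.217^2 + 0.889^2)
uc = sqrt(0.147456 + 0.047089 + 0.790321)
uc = 0.9924

0.9924


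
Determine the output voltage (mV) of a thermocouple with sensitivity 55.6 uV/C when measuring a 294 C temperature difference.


The thermocouple output V = sensitivity * dT.
V = 55.6 uV/C * 294 C
V = 16346.4 uV
V = 16.346 mV

16.346 mV


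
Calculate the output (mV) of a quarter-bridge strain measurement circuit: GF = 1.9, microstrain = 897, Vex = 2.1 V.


Quarter bridge output: Vout = (GF * epsilon * Vex) / 4.
Vout = (1.9 * 897e-6 * 2.1) / 4
Vout = 0.00357903 / 4 V
Vout = 0.00089476 V = 0.8948 mV

0.8948 mV


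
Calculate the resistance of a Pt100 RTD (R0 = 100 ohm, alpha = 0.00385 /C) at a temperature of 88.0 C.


The RTD equation: Rt = R0 * (1 + alpha * T).
Rt = 100 * (1 + 0.00385 * 88.0)
Rt = 100 * (1 + 0.3388)
Rt = 100 * 1.3388
Rt = 133.88 ohm

133.88 ohm


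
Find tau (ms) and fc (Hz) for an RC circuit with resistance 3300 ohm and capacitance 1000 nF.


Time constant: tau = R * C.
tau = 3300 * 1.00e-06 = 0.0033 s
tau = 3.3 ms
Cutoff frequency: fc = 1 / (2*pi*R*C).
fc = 1 / (2*pi*0.0033) = 48.23 Hz

tau = 3.3 ms, fc = 48.23 Hz


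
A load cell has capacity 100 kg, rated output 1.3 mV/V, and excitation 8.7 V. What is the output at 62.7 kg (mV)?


Vout = rated_output * Vex * (load / capacity).
Vout = 1.3 * 8.7 * (62.7 / 100)
Vout = 1.3 * 8.7 * 0.627
Vout = 7.091 mV

7.091 mV


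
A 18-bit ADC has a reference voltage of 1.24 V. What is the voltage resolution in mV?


The resolution (LSB) of an ADC is Vref / 2^n.
LSB = 1.24 / 2^18
LSB = 1.24 / 262144
LSB = 4.73e-06 V = 0.00473022 mV

0.00473022 mV


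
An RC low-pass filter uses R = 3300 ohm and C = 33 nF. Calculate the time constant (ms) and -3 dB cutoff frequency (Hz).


Time constant: tau = R * C.
tau = 3300 * 3.30e-08 = 0.0001089 s
tau = 0.1089 ms
Cutoff frequency: fc = 1 / (2*pi*R*C).
fc = 1 / (2*pi*0.0001089) = 1461.48 Hz

tau = 0.1089 ms, fc = 1461.48 Hz


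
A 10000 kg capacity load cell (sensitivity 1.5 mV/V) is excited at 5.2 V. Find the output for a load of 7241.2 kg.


Vout = rated_output * Vex * (load / capacity).
Vout = 1.5 * 5.2 * (7241.2 / 10000)
Vout = 1.5 * 5.2 * 0.72412
Vout = 5.648 mV

5.648 mV


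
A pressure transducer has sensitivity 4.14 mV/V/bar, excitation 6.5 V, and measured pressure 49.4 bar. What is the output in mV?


Output = sensitivity * Vex * P.
Vout = 4.14 * 6.5 * 49.4
Vout = 26.91 * 49.4
Vout = 1329.35 mV

1329.35 mV


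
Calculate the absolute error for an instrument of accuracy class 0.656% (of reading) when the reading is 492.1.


Absolute error = (accuracy% / 100) * reading.
Error = (0.656 / 100) * 492.1
Error = 0.00656 * 492.1
Error = 3.2282

3.2282


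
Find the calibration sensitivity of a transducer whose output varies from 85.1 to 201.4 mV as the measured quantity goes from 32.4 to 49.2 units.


Sensitivity = (y2 - y1) / (x2 - x1).
S = (201.4 - 85.1) / (49.2 - 32.4)
S = 116.3 / 16.8
S = 6.9226 mV/unit

6.9226 mV/unit


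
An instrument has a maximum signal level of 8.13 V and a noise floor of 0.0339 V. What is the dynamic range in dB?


Dynamic range = 20 * log10(Vmax / Vnoise).
DR = 20 * log10(8.13 / 0.0339)
DR = 20 * log10(239.82)
DR = 47.6 dB

47.6 dB


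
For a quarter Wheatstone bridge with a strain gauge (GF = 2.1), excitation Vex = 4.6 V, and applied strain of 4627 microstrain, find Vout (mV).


Quarter bridge output: Vout = (GF * epsilon * Vex) / 4.
Vout = (2.1 * 4627e-6 * 4.6) / 4
Vout = 0.04469682 / 4 V
Vout = 0.0111742 V = 11.1742 mV

11.1742 mV


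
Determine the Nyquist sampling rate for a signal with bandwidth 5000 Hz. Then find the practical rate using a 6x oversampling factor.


By Nyquist theorem, fs_min = 2 * fmax.
fs_min = 2 * 5000 = 10000 Hz
Practical rate = 6 * fs_min = 6 * 10000 = 60000 Hz

fs_min = 10000 Hz, fs_practical = 60000 Hz


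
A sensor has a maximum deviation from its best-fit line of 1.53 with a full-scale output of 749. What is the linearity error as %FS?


Linearity error = (max deviation / full scale) * 100%.
Linearity = (1.53 / 749) * 100
Linearity = 0.204 %FS

0.204 %FS


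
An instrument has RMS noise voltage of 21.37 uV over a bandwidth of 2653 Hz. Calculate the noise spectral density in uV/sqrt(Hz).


Noise spectral density = Vrms / sqrt(BW).
NSD = 21.37 / sqrt(2653)
NSD = 21.37 / 51.5073
NSD = 0.4149 uV/sqrt(Hz)

0.4149 uV/sqrt(Hz)


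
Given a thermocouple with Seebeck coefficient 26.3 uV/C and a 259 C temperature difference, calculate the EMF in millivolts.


The thermocouple output V = sensitivity * dT.
V = 26.3 uV/C * 259 C
V = 6811.7 uV
V = 6.812 mV

6.812 mV


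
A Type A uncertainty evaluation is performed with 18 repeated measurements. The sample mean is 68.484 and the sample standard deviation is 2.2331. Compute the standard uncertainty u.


The standard uncertainty for Type A evaluation is u = s / sqrt(n).
u = 2.2331 / sqrt(18)
u = 2.2331 / 4.2426
u = 0.5263

0.5263


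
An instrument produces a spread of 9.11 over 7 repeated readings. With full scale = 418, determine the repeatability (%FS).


Repeatability = (spread / full scale) * 100%.
R = (9.11 / 418) * 100
R = 2.179 %FS

2.179 %FS


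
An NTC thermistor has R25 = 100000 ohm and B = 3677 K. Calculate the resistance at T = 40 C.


NTC thermistor equation: Rt = R25 * exp(B * (1/T - 1/T25)).
T in Kelvin: 313.15 K, T25 = 298.15 K
1/T - 1/T25 = 1/313.15 - 1/298.15 = -0.00016066
B * (1/T - 1/T25) = 3677 * -0.00016066 = -0.5907
Rt = 100000 * exp(-0.5907) = 55391.6 ohm

55391.6 ohm


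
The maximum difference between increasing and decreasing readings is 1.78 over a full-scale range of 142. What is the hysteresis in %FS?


Hysteresis = (max difference / full scale) * 100%.
H = (1.78 / 142) * 100
H = 1.254 %FS

1.254 %FS


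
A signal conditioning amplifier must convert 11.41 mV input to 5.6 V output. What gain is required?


Gain = Vout / Vin (converting to same units).
G = 5.6 V / 11.41 mV
G = 5600.0 mV / 11.41 mV
G = 490.8

490.8


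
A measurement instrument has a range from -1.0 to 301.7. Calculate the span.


Span = upper range - lower range.
Span = 301.7 - (-1.0)
Span = 302.7

302.7


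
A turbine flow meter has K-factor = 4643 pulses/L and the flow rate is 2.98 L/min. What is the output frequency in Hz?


Frequency = K * Q / 60 (converting L/min to L/s).
f = 4643 * 2.98 / 60
f = 13836.14 / 60
f = 230.6 Hz

230.6 Hz


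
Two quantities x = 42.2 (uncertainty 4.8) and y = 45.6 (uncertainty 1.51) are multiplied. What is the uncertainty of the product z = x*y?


For a product z = x*y, the relative uncertainty is:
uz/z = sqrt((ux/x)^2 + (uy/y)^2)
Relative uncertainties: ux/x = 4.8/42.2 = 0.113744
uy/y = 1.51/45.6 = 0.033114
z = 42.2 * 45.6 = 1924.3
uz = 1924.3 * sqrt(0.113744^2 + 0.033114^2) = 227.967

227.967


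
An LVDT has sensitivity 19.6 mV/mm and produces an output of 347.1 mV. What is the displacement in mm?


Displacement = Vout / sensitivity.
d = 347.1 / 19.6
d = 17.709 mm

17.709 mm


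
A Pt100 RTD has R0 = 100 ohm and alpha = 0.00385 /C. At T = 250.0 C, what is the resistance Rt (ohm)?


The RTD equation: Rt = R0 * (1 + alpha * T).
Rt = 100 * (1 + 0.00385 * 250.0)
Rt = 100 * (1 + 0.9625)
Rt = 100 * 1.9625
Rt = 196.25 ohm

196.25 ohm


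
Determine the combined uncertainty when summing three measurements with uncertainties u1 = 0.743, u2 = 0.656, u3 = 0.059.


For a sum of independent quantities, uc = sqrt(u1^2 + u2^2 + u3^2).
uc = sqrt(0.743^2 + 0.656^2 + 0.059^2)
uc = sqrt(0.552049 + 0.430336 + 0.003481)
uc = 0.9929

0.9929


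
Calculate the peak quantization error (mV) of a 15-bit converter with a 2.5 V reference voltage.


The maximum quantization error is +/- LSB/2.
LSB = Vref / 2^n = 2.5 / 32768 = 7.629e-05 V
Max error = LSB / 2 = 7.629e-05 / 2 = 3.815e-05 V
Max error = 0.0381 mV

0.0381 mV


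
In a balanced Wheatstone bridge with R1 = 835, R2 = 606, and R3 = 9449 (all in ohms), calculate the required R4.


At balance: R1*R4 = R2*R3, so R4 = R2*R3/R1.
R4 = 606 * 9449 / 835
R4 = 5726094 / 835
R4 = 6857.6 ohm

6857.6 ohm


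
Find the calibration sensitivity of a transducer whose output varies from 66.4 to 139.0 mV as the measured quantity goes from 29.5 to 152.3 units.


Sensitivity = (y2 - y1) / (x2 - x1).
S = (139.0 - 66.4) / (152.3 - 29.5)
S = 72.6 / 122.8
S = 0.5912 mV/unit

0.5912 mV/unit


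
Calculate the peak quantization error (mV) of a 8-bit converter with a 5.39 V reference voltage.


The maximum quantization error is +/- LSB/2.
LSB = Vref / 2^n = 5.39 / 256 = 0.02105469 V
Max error = LSB / 2 = 0.02105469 / 2 = 0.01052734 V
Max error = 10.5273 mV

10.5273 mV


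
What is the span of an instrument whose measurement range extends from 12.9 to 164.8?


Span = upper range - lower range.
Span = 164.8 - (12.9)
Span = 151.9

151.9


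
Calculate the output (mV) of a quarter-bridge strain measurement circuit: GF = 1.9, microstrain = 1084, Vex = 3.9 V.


Quarter bridge output: Vout = (GF * epsilon * Vex) / 4.
Vout = (1.9 * 1084e-6 * 3.9) / 4
Vout = 0.00803244 / 4 V
Vout = 0.00200811 V = 2.0081 mV

2.0081 mV


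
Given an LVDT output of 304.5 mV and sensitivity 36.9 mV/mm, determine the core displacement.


Displacement = Vout / sensitivity.
d = 304.5 / 36.9
d = 8.252 mm

8.252 mm


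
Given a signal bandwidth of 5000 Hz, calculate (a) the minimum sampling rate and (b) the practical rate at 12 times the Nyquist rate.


By Nyquist theorem, fs_min = 2 * fmax.
fs_min = 2 * 5000 = 10000 Hz
Practical rate = 12 * fs_min = 12 * 10000 = 120000 Hz

fs_min = 10000 Hz, fs_practical = 120000 Hz


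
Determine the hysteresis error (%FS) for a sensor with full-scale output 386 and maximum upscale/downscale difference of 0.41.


Hysteresis = (max difference / full scale) * 100%.
H = (0.41 / 386) * 100
H = 0.106 %FS

0.106 %FS


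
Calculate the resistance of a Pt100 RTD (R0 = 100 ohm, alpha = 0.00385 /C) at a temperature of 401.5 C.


The RTD equation: Rt = R0 * (1 + alpha * T).
Rt = 100 * (1 + 0.00385 * 401.5)
Rt = 100 * (1 + 1.545775)
Rt = 100 * 2.545775
Rt = 254.577 ohm

254.577 ohm


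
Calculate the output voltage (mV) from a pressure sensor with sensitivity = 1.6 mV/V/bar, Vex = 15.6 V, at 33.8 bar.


Output = sensitivity * Vex * P.
Vout = 1.6 * 15.6 * 33.8
Vout = 24.96 * 33.8
Vout = 843.65 mV

843.65 mV


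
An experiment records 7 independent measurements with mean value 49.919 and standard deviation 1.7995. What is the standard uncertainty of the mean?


The standard uncertainty for Type A evaluation is u = s / sqrt(n).
u = 1.7995 / sqrt(7)
u = 1.7995 / 2.6458
u = 0.6801

0.6801


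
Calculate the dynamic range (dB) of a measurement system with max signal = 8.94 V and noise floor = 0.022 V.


Dynamic range = 20 * log10(Vmax / Vnoise).
DR = 20 * log10(8.94 / 0.022)
DR = 20 * log10(406.36)
DR = 52.18 dB

52.18 dB


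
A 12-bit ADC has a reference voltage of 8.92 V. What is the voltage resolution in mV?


The resolution (LSB) of an ADC is Vref / 2^n.
LSB = 8.92 / 2^12
LSB = 8.92 / 4096
LSB = 0.00217773 V = 2.17773438 mV

2.17773438 mV


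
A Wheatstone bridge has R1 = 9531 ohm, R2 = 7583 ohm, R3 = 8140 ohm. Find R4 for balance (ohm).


At balance: R1*R4 = R2*R3, so R4 = R2*R3/R1.
R4 = 7583 * 8140 / 9531
R4 = 61725620 / 9531
R4 = 6476.3 ohm

6476.3 ohm


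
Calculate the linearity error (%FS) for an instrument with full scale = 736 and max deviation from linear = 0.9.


Linearity error = (max deviation / full scale) * 100%.
Linearity = (0.9 / 736) * 100
Linearity = 0.122 %FS

0.122 %FS


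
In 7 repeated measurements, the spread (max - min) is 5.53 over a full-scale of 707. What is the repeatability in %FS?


Repeatability = (spread / full scale) * 100%.
R = (5.53 / 707) * 100
R = 0.782 %FS

0.782 %FS


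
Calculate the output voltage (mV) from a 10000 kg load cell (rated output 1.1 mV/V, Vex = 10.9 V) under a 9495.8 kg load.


Vout = rated_output * Vex * (load / capacity).
Vout = 1.1 * 10.9 * (9495.8 / 10000)
Vout = 1.1 * 10.9 * 0.94958
Vout = 11.385 mV

11.385 mV


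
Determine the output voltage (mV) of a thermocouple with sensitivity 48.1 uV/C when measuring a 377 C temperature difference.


The thermocouple output V = sensitivity * dT.
V = 48.1 uV/C * 377 C
V = 18133.7 uV
V = 18.134 mV

18.134 mV


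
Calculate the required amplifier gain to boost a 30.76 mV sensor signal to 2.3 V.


Gain = Vout / Vin (converting to same units).
G = 2.3 V / 30.76 mV
G = 2300.0 mV / 30.76 mV
G = 74.77

74.77


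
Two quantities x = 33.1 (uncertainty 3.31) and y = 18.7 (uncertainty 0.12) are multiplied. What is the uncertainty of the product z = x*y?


For a product z = x*y, the relative uncertainty is:
uz/z = sqrt((ux/x)^2 + (uy/y)^2)
Relative uncertainties: ux/x = 3.31/33.1 = 0.1
uy/y = 0.12/18.7 = 0.006417
z = 33.1 * 18.7 = 619.0
uz = 619.0 * sqrt(0.1^2 + 0.006417^2) = 62.024

62.024


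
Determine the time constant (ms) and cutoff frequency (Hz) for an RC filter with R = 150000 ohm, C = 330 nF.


Time constant: tau = R * C.
tau = 150000 * 3.30e-07 = 0.0495 s
tau = 49.5 ms
Cutoff frequency: fc = 1 / (2*pi*R*C).
fc = 1 / (2*pi*0.0495) = 3.22 Hz

tau = 49.5 ms, fc = 3.22 Hz


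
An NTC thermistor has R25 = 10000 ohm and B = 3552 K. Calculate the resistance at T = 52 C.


NTC thermistor equation: Rt = R25 * exp(B * (1/T - 1/T25)).
T in Kelvin: 325.15 K, T25 = 298.15 K
1/T - 1/T25 = 1/325.15 - 1/298.15 = -0.00027851
B * (1/T - 1/T25) = 3552 * -0.00027851 = -0.9893
Rt = 10000 * exp(-0.9893) = 3718.5 ohm

3718.5 ohm


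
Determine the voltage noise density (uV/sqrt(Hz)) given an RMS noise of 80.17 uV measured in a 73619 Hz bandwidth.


Noise spectral density = Vrms / sqrt(BW).
NSD = 80.17 / sqrt(73619)
NSD = 80.17 / 271.3282
NSD = 0.2955 uV/sqrt(Hz)

0.2955 uV/sqrt(Hz)


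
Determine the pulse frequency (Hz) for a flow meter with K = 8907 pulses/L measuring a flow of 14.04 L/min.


Frequency = K * Q / 60 (converting L/min to L/s).
f = 8907 * 14.04 / 60
f = 125054.28 / 60
f = 2084.24 Hz

2084.24 Hz


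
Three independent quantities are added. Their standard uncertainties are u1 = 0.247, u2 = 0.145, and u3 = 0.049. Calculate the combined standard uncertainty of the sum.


For a sum of independent quantities, uc = sqrt(u1^2 + u2^2 + u3^2).
uc = sqrt(0.247^2 + 0.145^2 + 0.049^2)
uc = sqrt(0.061009 + 0.021025 + 0.002401)
uc = 0.2906

0.2906


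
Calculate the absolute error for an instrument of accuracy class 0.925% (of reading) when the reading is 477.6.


Absolute error = (accuracy% / 100) * reading.
Error = (0.925 / 100) * 477.6
Error = 0.00925 * 477.6
Error = 4.4178

4.4178


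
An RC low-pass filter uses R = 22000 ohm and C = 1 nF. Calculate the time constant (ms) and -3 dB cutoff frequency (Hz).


Time constant: tau = R * C.
tau = 22000 * 1.00e-09 = 2.2e-05 s
tau = 0.022 ms
Cutoff frequency: fc = 1 / (2*pi*R*C).
fc = 1 / (2*pi*2.2e-05) = 7234.32 Hz

tau = 0.022 ms, fc = 7234.32 Hz


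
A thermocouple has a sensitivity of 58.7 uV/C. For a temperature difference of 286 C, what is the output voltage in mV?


The thermocouple output V = sensitivity * dT.
V = 58.7 uV/C * 286 C
V = 16788.2 uV
V = 16.788 mV

16.788 mV


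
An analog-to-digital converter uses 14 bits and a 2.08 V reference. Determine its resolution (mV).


The resolution (LSB) of an ADC is Vref / 2^n.
LSB = 2.08 / 2^14
LSB = 2.08 / 16384
LSB = 0.00012695 V = 0.12695312 mV

0.12695312 mV


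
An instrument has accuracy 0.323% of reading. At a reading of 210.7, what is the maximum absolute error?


Absolute error = (accuracy% / 100) * reading.
Error = (0.323 / 100) * 210.7
Error = 0.00323 * 210.7
Error = 0.6806

0.6806


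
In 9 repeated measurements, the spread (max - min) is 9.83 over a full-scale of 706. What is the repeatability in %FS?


Repeatability = (spread / full scale) * 100%.
R = (9.83 / 706) * 100
R = 1.392 %FS

1.392 %FS


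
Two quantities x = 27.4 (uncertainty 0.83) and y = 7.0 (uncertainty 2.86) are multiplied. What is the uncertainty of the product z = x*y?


For a product z = x*y, the relative uncertainty is:
uz/z = sqrt((ux/x)^2 + (uy/y)^2)
Relative uncertainties: ux/x = 0.83/27.4 = 0.030292
uy/y = 2.86/7.0 = 0.408571
z = 27.4 * 7.0 = 191.8
uz = 191.8 * sqrt(0.030292^2 + 0.408571^2) = 78.579

78.579


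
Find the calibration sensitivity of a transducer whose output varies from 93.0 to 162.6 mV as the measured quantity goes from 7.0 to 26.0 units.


Sensitivity = (y2 - y1) / (x2 - x1).
S = (162.6 - 93.0) / (26.0 - 7.0)
S = 69.6 / 19.0
S = 3.6632 mV/unit

3.6632 mV/unit


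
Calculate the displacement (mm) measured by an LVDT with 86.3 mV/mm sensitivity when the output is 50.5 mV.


Displacement = Vout / sensitivity.
d = 50.5 / 86.3
d = 0.585 mm

0.585 mm


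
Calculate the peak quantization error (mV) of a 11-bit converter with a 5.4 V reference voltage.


The maximum quantization error is +/- LSB/2.
LSB = Vref / 2^n = 5.4 / 2048 = 0.00263672 V
Max error = LSB / 2 = 0.00263672 / 2 = 0.00131836 V
Max error = 1.3184 mV

1.3184 mV


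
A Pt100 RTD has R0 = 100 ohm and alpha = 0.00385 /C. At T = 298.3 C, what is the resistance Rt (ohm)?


The RTD equation: Rt = R0 * (1 + alpha * T).
Rt = 100 * (1 + 0.00385 * 298.3)
Rt = 100 * (1 + 1.148455)
Rt = 100 * 2.148455
Rt = 214.846 ohm

214.846 ohm


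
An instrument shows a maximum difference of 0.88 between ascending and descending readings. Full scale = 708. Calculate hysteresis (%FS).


Hysteresis = (max difference / full scale) * 100%.
H = (0.88 / 708) * 100
H = 0.124 %FS

0.124 %FS


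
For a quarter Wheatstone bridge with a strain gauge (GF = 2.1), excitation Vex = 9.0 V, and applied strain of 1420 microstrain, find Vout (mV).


Quarter bridge output: Vout = (GF * epsilon * Vex) / 4.
Vout = (2.1 * 1420e-6 * 9.0) / 4
Vout = 0.026838 / 4 V
Vout = 0.0067095 V = 6.7095 mV

6.7095 mV


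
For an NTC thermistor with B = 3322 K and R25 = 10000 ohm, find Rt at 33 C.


NTC thermistor equation: Rt = R25 * exp(B * (1/T - 1/T25)).
T in Kelvin: 306.15 K, T25 = 298.15 K
1/T - 1/T25 = 1/306.15 - 1/298.15 = -8.764e-05
B * (1/T - 1/T25) = 3322 * -8.764e-05 = -0.2912
Rt = 10000 * exp(-0.2912) = 7474.0 ohm

7474.0 ohm


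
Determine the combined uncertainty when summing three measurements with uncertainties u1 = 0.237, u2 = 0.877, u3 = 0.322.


For a sum of independent quantities, uc = sqrt(u1^2 + u2^2 + u3^2).
uc = sqrt(0.237^2 + 0.877^2 + 0.322^2)
uc = sqrt(0.056169 + 0.769129 + 0.103684)
uc = 0.9638

0.9638


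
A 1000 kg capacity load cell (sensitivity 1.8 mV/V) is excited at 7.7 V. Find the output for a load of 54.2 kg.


Vout = rated_output * Vex * (load / capacity).
Vout = 1.8 * 7.7 * (54.2 / 1000)
Vout = 1.8 * 7.7 * 0.0542
Vout = 0.751 mV

0.751 mV


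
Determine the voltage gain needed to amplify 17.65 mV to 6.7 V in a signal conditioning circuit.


Gain = Vout / Vin (converting to same units).
G = 6.7 V / 17.65 mV
G = 6700.0 mV / 17.65 mV
G = 379.6

379.6


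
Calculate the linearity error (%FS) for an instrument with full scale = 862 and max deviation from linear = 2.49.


Linearity error = (max deviation / full scale) * 100%.
Linearity = (2.49 / 862) * 100
Linearity = 0.289 %FS

0.289 %FS


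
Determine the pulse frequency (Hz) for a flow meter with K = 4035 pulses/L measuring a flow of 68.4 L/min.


Frequency = K * Q / 60 (converting L/min to L/s).
f = 4035 * 68.4 / 60
f = 275994.0 / 60
f = 4599.9 Hz

4599.9 Hz


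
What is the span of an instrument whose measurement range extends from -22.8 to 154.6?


Span = upper range - lower range.
Span = 154.6 - (-22.8)
Span = 177.4

177.4


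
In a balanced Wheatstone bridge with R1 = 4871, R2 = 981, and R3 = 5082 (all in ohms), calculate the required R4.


At balance: R1*R4 = R2*R3, so R4 = R2*R3/R1.
R4 = 981 * 5082 / 4871
R4 = 4985442 / 4871
R4 = 1023.49 ohm

1023.49 ohm


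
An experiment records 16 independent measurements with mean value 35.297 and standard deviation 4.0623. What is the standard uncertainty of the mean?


The standard uncertainty for Type A evaluation is u = s / sqrt(n).
u = 4.0623 / sqrt(16)
u = 4.0623 / 4.0
u = 1.0156

1.0156


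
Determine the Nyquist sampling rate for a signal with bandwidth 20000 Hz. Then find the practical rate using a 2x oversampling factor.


By Nyquist theorem, fs_min = 2 * fmax.
fs_min = 2 * 20000 = 40000 Hz
Practical rate = 2 * fs_min = 2 * 40000 = 80000 Hz

fs_min = 40000 Hz, fs_practical = 80000 Hz


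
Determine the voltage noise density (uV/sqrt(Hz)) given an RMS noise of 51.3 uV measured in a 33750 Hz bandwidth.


Noise spectral density = Vrms / sqrt(BW).
NSD = 51.3 / sqrt(33750)
NSD = 51.3 / 183.7117
NSD = 0.2792 uV/sqrt(Hz)

0.2792 uV/sqrt(Hz)


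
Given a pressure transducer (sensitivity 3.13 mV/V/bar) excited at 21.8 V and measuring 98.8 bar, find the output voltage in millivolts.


Output = sensitivity * Vex * P.
Vout = 3.13 * 21.8 * 98.8
Vout = 68.234 * 98.8
Vout = 6741.52 mV

6741.52 mV


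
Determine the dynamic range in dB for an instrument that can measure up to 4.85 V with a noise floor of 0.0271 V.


Dynamic range = 20 * log10(Vmax / Vnoise).
DR = 20 * log10(4.85 / 0.0271)
DR = 20 * log10(178.97)
DR = 45.06 dB

45.06 dB


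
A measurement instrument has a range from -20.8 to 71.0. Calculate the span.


Span = upper range - lower range.
Span = 71.0 - (-20.8)
Span = 91.8

91.8


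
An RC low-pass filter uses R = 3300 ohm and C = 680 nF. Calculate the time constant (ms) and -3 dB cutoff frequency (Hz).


Time constant: tau = R * C.
tau = 3300 * 6.80e-07 = 0.002244 s
tau = 2.244 ms
Cutoff frequency: fc = 1 / (2*pi*R*C).
fc = 1 / (2*pi*0.002244) = 70.92 Hz

tau = 2.244 ms, fc = 70.92 Hz


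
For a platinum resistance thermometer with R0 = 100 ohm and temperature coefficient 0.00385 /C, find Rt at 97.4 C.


The RTD equation: Rt = R0 * (1 + alpha * T).
Rt = 100 * (1 + 0.00385 * 97.4)
Rt = 100 * (1 + 0.37499)
Rt = 100 * 1.37499
Rt = 137.499 ohm

137.499 ohm


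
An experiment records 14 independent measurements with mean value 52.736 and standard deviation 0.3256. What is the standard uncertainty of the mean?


The standard uncertainty for Type A evaluation is u = s / sqrt(n).
u = 0.3256 / sqrt(14)
u = 0.3256 / 3.7417
u = 0.087

0.087


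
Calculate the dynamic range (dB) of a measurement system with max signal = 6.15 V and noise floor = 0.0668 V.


Dynamic range = 20 * log10(Vmax / Vnoise).
DR = 20 * log10(6.15 / 0.0668)
DR = 20 * log10(92.07)
DR = 39.28 dB

39.28 dB
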